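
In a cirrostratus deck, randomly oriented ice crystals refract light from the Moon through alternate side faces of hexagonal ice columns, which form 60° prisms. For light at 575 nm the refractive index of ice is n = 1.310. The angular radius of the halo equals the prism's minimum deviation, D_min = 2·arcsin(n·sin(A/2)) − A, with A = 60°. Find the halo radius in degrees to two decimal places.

21.84°

n·sin(A/2) = 1.310 × sin 30° = 1.310 × 0.5000 = 0.6550.
D_min = 2·arcsin(0.6550) − 60° = 2 × 40.920° − 60° = 21.839°.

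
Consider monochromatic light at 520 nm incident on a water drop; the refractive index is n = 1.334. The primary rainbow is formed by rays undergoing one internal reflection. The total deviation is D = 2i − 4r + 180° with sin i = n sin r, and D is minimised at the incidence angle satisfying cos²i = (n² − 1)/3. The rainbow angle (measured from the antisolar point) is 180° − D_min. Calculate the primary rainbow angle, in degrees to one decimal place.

41.9°

cos²i = (1.77956 − 1)/3 = 0.25985; i = arccos(0.50976) = 59.352°.
sin r = sin 59.352°/1.334 = 0.64492; r = 40.159°.
D_min = 2·59.352° − 4·40.159° + 180° = 138.067°.
Rainbow angle = 180° − D_min = 41.933°.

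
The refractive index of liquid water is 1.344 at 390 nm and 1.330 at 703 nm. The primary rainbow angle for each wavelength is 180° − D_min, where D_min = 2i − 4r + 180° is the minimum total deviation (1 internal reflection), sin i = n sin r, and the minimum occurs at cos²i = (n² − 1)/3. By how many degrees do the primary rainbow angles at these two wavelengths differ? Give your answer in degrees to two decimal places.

2.01°

At 390 nm (n = 1.344): cos²i = 0.26878 → i = 58.772°, r = 39.512°, D_min = 139.495°, rainbow angle = 40.505°.
At 703 nm (n = 1.330): cos²i = 0.25630 → i = 59.585°, r = 40.422°, D_min = 137.484°, rainbow angle = 42.516°.
Angular width = |40.505° − 42.516°| = 2.011°.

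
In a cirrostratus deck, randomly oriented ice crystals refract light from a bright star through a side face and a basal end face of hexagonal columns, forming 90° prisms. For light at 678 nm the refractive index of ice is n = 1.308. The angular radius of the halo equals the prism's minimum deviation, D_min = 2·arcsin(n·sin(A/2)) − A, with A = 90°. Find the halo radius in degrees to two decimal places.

n·sin(A/2) = 1.308 × sin 45° = 1.308 × 0.7071 = 0.9249.
D_min = 2·arcsin(0.9249) − 90° = 2 × 67.653° − 90° = 45.305°.

45.31°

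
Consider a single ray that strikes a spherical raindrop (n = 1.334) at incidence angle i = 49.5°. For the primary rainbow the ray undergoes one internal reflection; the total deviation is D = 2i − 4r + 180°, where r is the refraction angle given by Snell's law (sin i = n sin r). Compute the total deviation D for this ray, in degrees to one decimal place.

sin r = sin 49.5° / 1.334 = 0.7604/1.334 = 0.5700; r = 34.75°.
D = 2·49.5° − 4·34.75° + 180° = 99.00° − 139.01° + 180° = 139.99°.

140.0°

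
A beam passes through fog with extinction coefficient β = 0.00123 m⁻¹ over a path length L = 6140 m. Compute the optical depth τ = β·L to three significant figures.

7.55

τ = β·L = 0.00123 × 6140 = 7.5522.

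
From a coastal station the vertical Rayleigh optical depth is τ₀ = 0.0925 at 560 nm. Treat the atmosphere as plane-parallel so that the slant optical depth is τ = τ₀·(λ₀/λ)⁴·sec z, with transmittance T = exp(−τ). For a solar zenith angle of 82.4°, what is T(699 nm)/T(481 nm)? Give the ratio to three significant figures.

2.71

Airmass: sec 82.4° = 7.5611.
τ(699 nm) = 0.0925 × (560/699)⁴ × 7.5611 = 0.0925 × 0.4119 × 7.5611 = 0.2881.
τ(481 nm) = 0.0925 × (560/481)⁴ × 7.5611 = 0.0925 × 1.8373 × 7.5611 = 1.2850.
T(699)/T(481) = exp(τ_B − τ_A) = exp(0.9969) = 2.7098.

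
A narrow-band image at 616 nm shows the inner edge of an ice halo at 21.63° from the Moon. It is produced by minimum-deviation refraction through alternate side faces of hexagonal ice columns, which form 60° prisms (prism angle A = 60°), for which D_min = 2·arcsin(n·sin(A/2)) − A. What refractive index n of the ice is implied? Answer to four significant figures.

1.307

Rearranging: n = sin((D_min + A)/2) / sin(A/2).
(D_min + A)/2 = (21.63° + 60°)/2 = 40.815°.
n = sin 40.815° / sin 30° = 0.6536 / 0.5000 = 1.3072.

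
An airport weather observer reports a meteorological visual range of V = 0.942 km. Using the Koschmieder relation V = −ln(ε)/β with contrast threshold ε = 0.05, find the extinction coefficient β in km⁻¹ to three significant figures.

3.18 km⁻¹

β = −ln(0.05) / V = 2.996 / 0.942 = 3.1802 km⁻¹.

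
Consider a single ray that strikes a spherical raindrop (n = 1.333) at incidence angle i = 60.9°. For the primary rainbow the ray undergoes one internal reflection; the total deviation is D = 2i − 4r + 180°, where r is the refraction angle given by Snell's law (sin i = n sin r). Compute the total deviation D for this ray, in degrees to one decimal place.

138.0°

sin r = sin 60.9° / 1.333 = 0.8738/1.333 = 0.6555; r = 40.96°.
D = 2·60.9° − 4·40.96° + 180° = 121.80° − 163.83° + 180° = 137.97°.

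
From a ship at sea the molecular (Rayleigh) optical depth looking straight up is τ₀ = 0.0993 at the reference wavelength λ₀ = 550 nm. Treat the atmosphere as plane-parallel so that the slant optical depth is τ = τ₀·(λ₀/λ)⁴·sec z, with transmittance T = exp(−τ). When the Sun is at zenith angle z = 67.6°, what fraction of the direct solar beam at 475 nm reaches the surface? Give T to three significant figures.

0.626

sec 67.6° = 2.6242.
τ = 0.0993 × (550/475)⁴ × 2.6242 = 0.0993 × 1.7975 × 2.6242 = 0.4684.
T = exp(−0.4684) = 0.6260.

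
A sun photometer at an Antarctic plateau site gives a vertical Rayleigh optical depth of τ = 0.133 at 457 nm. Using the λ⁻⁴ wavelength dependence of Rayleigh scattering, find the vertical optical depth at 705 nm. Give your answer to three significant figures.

0.0235

τ(705 nm) = τ(457 nm) × (457/705)⁴ = 0.133 × (0.6482)⁴ = 0.133 × 0.1766 = 0.0235.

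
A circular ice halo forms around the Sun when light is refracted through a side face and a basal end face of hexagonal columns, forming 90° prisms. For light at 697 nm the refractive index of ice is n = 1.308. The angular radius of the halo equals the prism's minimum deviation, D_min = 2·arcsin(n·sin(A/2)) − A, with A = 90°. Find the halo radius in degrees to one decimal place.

n·sin(A/2) = 1.308 × sin 45° = 1.308 × 0.7071 = 0.9249.
D_min = 2·arcsin(0.9249) − 90° = 2 × 67.653° − 90° = 45.305°.

45.3°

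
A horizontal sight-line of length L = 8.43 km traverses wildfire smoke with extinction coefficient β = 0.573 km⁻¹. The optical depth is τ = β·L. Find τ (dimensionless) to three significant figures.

4.83

τ = β·L = 0.573 × 8.43 = 4.8304.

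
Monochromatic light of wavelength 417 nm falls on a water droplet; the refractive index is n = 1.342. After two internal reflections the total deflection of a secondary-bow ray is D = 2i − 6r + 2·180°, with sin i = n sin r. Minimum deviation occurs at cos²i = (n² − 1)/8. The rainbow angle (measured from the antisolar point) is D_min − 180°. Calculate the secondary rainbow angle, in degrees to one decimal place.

cos²i = (1.80096 − 1)/8 = 0.10012; i = arccos(0.31642) = 71.554°.
sin r = sin 71.554°/1.342 = 0.70687; r = 44.981°.
D_min = 2·71.554° − 6·44.981° + 360° = 233.222°.
Rainbow angle = D_min − 180° = 53.222°.

53.2°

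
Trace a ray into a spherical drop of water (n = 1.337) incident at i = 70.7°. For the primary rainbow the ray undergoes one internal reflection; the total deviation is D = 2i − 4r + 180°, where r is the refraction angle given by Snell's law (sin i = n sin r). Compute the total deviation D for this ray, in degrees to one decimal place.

141.8°

sin r = sin 70.7° / 1.337 = 0.9438/1.337 = 0.7059; r = 44.90°.
D = 2·70.7° − 4·44.90° + 180° = 141.40° − 179.61° + 180° = 141.79°.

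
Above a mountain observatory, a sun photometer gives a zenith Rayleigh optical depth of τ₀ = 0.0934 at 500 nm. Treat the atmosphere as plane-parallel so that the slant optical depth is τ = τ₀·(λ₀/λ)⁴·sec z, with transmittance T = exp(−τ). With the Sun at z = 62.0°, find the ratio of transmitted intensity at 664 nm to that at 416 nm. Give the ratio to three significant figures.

1.42

Airmass: sec 62.0° = 2.1301.
τ(664 nm) = 0.0934 × (500/664)⁴ × 2.1301 = 0.0934 × 0.3215 × 2.1301 = 0.0640.
τ(416 nm) = 0.0934 × (500/416)⁴ × 2.1301 = 0.0934 × 2.0869 × 2.1301 = 0.4152.
T(664)/T(416) = exp(τ_B − τ_A) = exp(0.3512) = 1.4208.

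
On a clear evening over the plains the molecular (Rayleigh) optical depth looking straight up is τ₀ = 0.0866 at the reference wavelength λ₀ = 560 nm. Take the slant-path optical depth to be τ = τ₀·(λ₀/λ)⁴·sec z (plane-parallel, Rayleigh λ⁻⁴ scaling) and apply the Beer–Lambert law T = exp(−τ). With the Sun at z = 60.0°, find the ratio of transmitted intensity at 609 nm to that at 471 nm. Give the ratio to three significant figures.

1.25

Airmass: sec 60.0° = 2.0000.
τ(609 nm) = 0.0866 × (560/609)⁴ × 2.0000 = 0.0866 × 0.7150 × 2.0000 = 0.1238.
τ(471 nm) = 0.0866 × (560/471)⁴ × 2.0000 = 0.0866 × 1.9983 × 2.0000 = 0.3461.
T(609)/T(471) = exp(τ_B − τ_A) = exp(0.2223) = 1.2489.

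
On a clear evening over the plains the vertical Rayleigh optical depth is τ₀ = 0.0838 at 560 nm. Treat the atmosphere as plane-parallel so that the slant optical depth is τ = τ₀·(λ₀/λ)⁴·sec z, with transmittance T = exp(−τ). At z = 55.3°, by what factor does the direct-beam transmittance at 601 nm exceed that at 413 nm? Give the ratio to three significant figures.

1.47

Airmass: sec 55.3° = 1.7566.
τ(601 nm) = 0.0838 × (560/601)⁴ × 1.7566 = 0.0838 × 0.7538 × 1.7566 = 0.1110.
τ(413 nm) = 0.0838 × (560/413)⁴ × 1.7566 = 0.0838 × 3.3803 × 1.7566 = 0.4976.
T(601)/T(413) = exp(τ_B − τ_A) = exp(0.3866) = 1.4720.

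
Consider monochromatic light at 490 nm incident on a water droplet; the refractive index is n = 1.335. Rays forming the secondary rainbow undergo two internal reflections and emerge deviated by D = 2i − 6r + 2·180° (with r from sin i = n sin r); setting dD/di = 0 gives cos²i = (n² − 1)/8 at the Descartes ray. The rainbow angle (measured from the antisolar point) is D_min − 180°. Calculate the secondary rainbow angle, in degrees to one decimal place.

cos²i = (1.78222 − 1)/8 = 0.09778; i = arccos(0.31269) = 71.778°.
sin r = sin 71.778°/1.335 = 0.71150; r = 45.357°.
D_min = 2·71.778° − 6·45.357° + 360° = 231.414°.
Rainbow angle = D_min − 180° = 51.414°.

51.4°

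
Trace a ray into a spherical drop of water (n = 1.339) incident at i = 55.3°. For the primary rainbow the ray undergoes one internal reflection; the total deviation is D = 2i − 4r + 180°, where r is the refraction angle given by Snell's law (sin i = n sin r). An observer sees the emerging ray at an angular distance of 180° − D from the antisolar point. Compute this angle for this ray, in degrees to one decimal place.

sin r = sin 55.3° / 1.339 = 0.8221/1.339 = 0.6140; r = 37.88°.
D = 2·55.3° − 4·37.88° + 180° = 110.60° − 151.52° + 180° = 139.08°.
Angle from antisolar point = 180° − D = 40.92°.

40.9°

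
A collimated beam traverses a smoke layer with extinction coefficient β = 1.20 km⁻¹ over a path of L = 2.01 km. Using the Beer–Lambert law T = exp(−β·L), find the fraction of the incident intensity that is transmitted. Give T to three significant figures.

0.0896

τ = β·L = 1.20 × 2.01 = 2.4120.
T = exp(−2.4120) = 0.0896.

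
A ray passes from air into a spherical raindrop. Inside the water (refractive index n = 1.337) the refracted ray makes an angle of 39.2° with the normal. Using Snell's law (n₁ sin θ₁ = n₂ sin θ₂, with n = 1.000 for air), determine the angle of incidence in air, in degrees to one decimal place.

57.7°

Snell: sin θ_i = n · sin θ_r = 1.337 × sin 39.2° = 1.337 × 0.6320 = 0.8450.
θ_i = arcsin(0.8450) = 57.67°.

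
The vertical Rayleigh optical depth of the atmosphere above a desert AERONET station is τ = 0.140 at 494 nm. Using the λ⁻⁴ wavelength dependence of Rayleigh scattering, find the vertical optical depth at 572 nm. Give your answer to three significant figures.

0.0779

τ(572 nm) = τ(494 nm) × (494/572)⁴ = 0.140 × (0.8636)⁴ = 0.140 × 0.5563 = 0.0779.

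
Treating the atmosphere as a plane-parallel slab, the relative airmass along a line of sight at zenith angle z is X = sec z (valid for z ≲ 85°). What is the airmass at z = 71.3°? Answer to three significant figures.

3.12

X = sec z = 1/cos 71.3° = 1/0.3206 = 3.1190.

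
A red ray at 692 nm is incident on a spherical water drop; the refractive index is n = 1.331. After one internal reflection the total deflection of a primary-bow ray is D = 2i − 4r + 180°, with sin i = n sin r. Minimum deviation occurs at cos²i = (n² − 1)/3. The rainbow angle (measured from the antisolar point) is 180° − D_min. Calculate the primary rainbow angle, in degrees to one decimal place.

42.4°

cos²i = (1.77156 − 1)/3 = 0.25719; i = arccos(0.50714) = 59.527°.
sin r = sin 59.527°/1.331 = 0.64753; r = 40.356°.
D_min = 2·59.527° − 4·40.356° + 180° = 137.630°.
Rainbow angle = 180° − D_min = 42.370°.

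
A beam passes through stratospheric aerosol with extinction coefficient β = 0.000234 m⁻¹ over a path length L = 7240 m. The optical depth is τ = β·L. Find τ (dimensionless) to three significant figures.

τ = β·L = 0.000234 × 7240 = 1.6942.

1.69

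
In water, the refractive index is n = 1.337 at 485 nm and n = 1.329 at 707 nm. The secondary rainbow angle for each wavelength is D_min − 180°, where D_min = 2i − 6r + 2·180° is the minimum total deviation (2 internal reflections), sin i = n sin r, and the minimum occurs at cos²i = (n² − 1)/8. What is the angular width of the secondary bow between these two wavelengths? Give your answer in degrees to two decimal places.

At 485 nm (n = 1.337): cos²i = 0.09845 → i = 71.714°, r = 45.249°, D_min = 231.934°, rainbow angle = 51.934°.
At 707 nm (n = 1.329): cos²i = 0.09578 → i = 71.972°, r = 45.685°, D_min = 229.837°, rainbow angle = 49.837°.
Angular width = |51.934° − 49.837°| = 2.097°.

2.10°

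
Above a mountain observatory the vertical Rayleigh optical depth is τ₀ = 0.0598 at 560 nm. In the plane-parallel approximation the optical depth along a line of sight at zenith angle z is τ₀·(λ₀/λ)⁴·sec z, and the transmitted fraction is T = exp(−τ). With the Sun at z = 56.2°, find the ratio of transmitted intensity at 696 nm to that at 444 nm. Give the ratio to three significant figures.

Airmass: sec 56.2° = 1.7976.
τ(696 nm) = 0.0598 × (560/696)⁴ × 1.7976 = 0.0598 × 0.4191 × 1.7976 = 0.0451.
τ(444 nm) = 0.0598 × (560/444)⁴ × 1.7976 = 0.0598 × 2.5306 × 1.7976 = 0.2720.
T(696)/T(444) = exp(τ_B − τ_A) = exp(0.2270) = 1.2548.

1.25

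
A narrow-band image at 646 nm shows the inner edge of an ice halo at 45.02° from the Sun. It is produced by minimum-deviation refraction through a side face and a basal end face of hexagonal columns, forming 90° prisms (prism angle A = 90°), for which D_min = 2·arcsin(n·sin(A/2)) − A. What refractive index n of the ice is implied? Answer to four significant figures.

Rearranging: n = sin((D_min + A)/2) / sin(A/2).
(D_min + A)/2 = (45.02° + 90°)/2 = 67.510°.
n = sin 67.510° / sin 45° = 0.9239 / 0.7071 = 1.3067.

1.307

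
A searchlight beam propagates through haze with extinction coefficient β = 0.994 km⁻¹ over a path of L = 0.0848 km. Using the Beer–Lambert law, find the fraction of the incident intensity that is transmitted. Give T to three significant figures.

τ = β·L = 0.994 × 0.0848 = 0.0843.
T = exp(−0.0843) = 0.9192.

0.919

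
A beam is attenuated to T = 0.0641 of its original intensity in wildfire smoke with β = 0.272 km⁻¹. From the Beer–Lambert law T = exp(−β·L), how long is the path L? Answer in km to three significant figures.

Beer–Lambert: T = exp(−βL) ⇒ L = −ln(T)/β = −ln(0.0641)/0.272 = 2.7473/0.272 = 10.1 km.

10.1 km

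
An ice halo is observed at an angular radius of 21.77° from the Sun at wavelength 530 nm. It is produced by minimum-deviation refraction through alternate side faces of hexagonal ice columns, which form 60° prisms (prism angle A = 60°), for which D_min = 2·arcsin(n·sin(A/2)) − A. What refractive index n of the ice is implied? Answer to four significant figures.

1.309

Rearranging: n = sin((D_min + A)/2) / sin(A/2).
(D_min + A)/2 = (21.77° + 60°)/2 = 40.885°.
n = sin 40.885° / sin 30° = 0.6545 / 0.5000 = 1.3091.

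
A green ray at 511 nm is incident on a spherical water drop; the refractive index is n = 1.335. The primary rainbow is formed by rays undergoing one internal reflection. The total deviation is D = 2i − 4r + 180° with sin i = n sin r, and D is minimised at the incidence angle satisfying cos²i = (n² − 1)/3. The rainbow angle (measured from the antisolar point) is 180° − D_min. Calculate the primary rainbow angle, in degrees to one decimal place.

cos²i = (1.78222 − 1)/3 = 0.26074; i = arccos(0.51063) = 59.294°.
sin r = sin 59.294°/1.335 = 0.64405; r = 40.094°.
D_min = 2·59.294° − 4·40.094° + 180° = 138.212°.
Rainbow angle = 180° − D_min = 41.788°.

41.8°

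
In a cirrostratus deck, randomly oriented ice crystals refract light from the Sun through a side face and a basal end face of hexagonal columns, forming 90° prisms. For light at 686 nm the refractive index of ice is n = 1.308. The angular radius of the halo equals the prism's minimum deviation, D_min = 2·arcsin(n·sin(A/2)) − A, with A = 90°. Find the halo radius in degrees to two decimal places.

45.31°

n·sin(A/2) = 1.308 × sin 45° = 1.308 × 0.7071 = 0.9249.
D_min = 2·arcsin(0.9249) − 90° = 2 × 67.653° − 90° = 45.305°.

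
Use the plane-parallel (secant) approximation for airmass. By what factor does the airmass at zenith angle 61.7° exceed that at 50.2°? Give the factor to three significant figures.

X(61.7°)/X(50.2°) = sec 61.7° / sec 50.2° = cos 50.2° / cos 61.7° = 0.6401/0.4741 = 1.3502.

1.35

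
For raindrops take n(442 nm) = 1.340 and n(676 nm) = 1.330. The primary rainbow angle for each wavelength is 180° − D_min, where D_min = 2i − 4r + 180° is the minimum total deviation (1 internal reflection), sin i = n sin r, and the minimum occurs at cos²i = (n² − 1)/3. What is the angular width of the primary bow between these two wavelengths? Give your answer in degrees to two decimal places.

1.45°

At 442 nm (n = 1.340): cos²i = 0.26520 → i = 59.004°, r = 39.770°, D_min = 138.929°, rainbow angle = 41.071°.
At 676 nm (n = 1.330): cos²i = 0.25630 → i = 59.585°, r = 40.422°, D_min = 137.484°, rainbow angle = 42.516°.
Angular width = |41.071° − 42.516°| = 1.445°.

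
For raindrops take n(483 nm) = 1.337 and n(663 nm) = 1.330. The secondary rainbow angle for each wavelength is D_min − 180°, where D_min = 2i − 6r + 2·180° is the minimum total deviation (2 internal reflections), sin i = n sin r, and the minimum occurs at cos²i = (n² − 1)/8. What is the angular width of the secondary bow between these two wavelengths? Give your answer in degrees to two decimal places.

1.83°

At 483 nm (n = 1.337): cos²i = 0.09845 → i = 71.714°, r = 45.249°, D_min = 231.934°, rainbow angle = 51.934°.
At 663 nm (n = 1.330): cos²i = 0.09611 → i = 71.940°, r = 45.630°, D_min = 230.101°, rainbow angle = 50.101°.
Angular width = |51.934° − 50.101°| = 1.832°.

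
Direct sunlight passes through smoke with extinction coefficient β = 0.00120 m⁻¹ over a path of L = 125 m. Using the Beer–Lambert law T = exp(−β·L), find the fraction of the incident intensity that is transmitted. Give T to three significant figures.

0.861

τ = β·L = 0.00120 × 125 = 0.1500.
T = exp(−0.1500) = 0.8607.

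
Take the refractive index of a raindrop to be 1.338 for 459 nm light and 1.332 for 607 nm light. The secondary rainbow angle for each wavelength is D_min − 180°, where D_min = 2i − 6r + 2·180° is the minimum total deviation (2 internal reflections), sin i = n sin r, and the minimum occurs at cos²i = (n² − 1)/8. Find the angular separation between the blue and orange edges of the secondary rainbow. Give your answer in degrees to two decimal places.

1.56°

At 459 nm (n = 1.338): cos²i = 0.09878 → i = 71.682°, r = 45.195°, D_min = 232.193°, rainbow angle = 52.193°.
At 607 nm (n = 1.332): cos²i = 0.09678 → i = 71.875°, r = 45.520°, D_min = 230.628°, rainbow angle = 50.628°.
Angular width = |52.193° − 50.628°| = 1.564°.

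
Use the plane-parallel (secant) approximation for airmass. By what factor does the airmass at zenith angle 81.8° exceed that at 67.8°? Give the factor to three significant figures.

2.65

X(81.8°)/X(67.8°) = sec 81.8° / sec 67.8° = cos 67.8° / cos 81.8° = 0.3778/0.1426 = 2.6491.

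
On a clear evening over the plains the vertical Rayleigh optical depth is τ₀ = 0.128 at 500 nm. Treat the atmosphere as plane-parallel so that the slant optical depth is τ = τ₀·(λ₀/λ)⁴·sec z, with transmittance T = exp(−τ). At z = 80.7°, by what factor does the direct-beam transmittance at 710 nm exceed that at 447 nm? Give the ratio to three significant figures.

Airmass: sec 80.7° = 6.1880.
τ(710 nm) = 0.128 × (500/710)⁴ × 6.1880 = 0.128 × 0.2459 × 6.1880 = 0.1948.
τ(447 nm) = 0.128 × (500/447)⁴ × 6.1880 = 0.128 × 1.5655 × 6.1880 = 1.2400.
T(710)/T(447) = exp(τ_B − τ_A) = exp(1.0452) = 2.8438.

2.84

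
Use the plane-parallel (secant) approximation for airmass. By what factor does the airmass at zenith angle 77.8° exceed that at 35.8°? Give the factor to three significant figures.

X(77.8°)/X(35.8°) = sec 77.8° / sec 35.8° = cos 35.8° / cos 77.8° = 0.8111/0.2113 = 3.8380.

3.84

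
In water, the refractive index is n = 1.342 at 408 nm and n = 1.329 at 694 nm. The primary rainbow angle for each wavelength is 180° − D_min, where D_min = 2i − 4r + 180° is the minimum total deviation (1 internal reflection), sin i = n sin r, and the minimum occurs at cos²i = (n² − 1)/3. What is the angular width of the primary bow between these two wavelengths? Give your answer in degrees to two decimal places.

At 408 nm (n = 1.342): cos²i = 0.26699 → i = 58.888°, r = 39.641°, D_min = 139.213°, rainbow angle = 40.787°.
At 694 nm (n = 1.329): cos²i = 0.25541 → i = 59.643°, r = 40.487°, D_min = 137.337°, rainbow angle = 42.663°.
Angular width = |40.787° − 42.663°| = 1.876°.

1.88°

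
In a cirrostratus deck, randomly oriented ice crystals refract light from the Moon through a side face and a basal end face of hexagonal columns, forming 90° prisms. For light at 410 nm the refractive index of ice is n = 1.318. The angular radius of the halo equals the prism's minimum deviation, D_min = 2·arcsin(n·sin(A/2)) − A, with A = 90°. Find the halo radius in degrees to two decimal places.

47.49°

n·sin(A/2) = 1.318 × sin 45° = 1.318 × 0.7071 = 0.9320.
D_min = 2·arcsin(0.9320) − 90° = 2 × 68.743° − 90° = 47.487°.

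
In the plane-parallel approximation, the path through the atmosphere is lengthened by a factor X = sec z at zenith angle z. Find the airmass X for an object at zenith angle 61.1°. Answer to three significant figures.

X = sec z = 1/cos 61.1° = 1/0.4833 = 2.0692.

2.07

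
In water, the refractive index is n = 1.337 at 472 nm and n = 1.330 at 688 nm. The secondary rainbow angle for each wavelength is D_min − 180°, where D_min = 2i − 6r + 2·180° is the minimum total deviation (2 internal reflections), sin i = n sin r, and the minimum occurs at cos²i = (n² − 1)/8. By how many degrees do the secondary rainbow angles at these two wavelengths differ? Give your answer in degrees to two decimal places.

1.83°

At 472 nm (n = 1.337): cos²i = 0.09845 → i = 71.714°, r = 45.249°, D_min = 231.934°, rainbow angle = 51.934°.
At 688 nm (n = 1.330): cos²i = 0.09611 → i = 71.940°, r = 45.630°, D_min = 230.101°, rainbow angle = 50.101°.
Angular width = |51.934° − 50.101°| = 1.832°.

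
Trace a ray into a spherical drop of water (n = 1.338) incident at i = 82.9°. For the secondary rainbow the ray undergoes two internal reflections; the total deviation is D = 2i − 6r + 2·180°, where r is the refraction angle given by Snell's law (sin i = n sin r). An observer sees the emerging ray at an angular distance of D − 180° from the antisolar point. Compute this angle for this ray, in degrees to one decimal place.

sin r = sin 82.9° / 1.338 = 0.9923/1.338 = 0.7417; r = 47.87°.
D = 2·82.9° − 6·47.87° + 2·180° = 165.80° − 287.23° + 360° = 238.57°.
Angle from antisolar point = D − 180° = 58.57°.

58.6°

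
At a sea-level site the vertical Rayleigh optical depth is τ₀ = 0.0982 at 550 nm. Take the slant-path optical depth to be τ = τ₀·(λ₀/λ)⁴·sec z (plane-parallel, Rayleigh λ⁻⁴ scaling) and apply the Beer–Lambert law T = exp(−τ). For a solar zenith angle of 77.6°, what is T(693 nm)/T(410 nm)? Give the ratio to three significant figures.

Airmass: sec 77.6° = 4.6569.
τ(693 nm) = 0.0982 × (550/693)⁴ × 4.6569 = 0.0982 × 0.3968 × 4.6569 = 0.1814.
τ(410 nm) = 0.0982 × (550/410)⁴ × 4.6569 = 0.0982 × 3.2383 × 4.6569 = 1.4809.
T(693)/T(410) = exp(τ_B − τ_A) = exp(1.2995) = 3.6673.

3.67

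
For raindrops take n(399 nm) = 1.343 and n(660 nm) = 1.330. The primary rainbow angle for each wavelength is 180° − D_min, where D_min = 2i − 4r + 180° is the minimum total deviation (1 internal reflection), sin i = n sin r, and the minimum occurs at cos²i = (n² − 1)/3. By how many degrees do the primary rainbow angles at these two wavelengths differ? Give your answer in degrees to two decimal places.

1.87°

At 399 nm (n = 1.343): cos²i = 0.26788 → i = 58.830°, r = 39.577°, D_min = 139.354°, rainbow angle = 40.646°.
At 660 nm (n = 1.330): cos²i = 0.25630 → i = 59.585°, r = 40.422°, D_min = 137.484°, rainbow angle = 42.516°.
Angular width = |40.646° − 42.516°| = 1.871°.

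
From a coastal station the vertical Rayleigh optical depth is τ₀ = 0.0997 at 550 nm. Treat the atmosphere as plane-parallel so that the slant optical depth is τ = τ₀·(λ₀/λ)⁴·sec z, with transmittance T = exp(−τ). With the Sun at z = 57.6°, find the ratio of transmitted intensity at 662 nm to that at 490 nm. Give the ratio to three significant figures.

1.23

Airmass: sec 57.6° = 1.8663.
τ(662 nm) = 0.0997 × (550/662)⁴ × 1.8663 = 0.0997 × 0.4765 × 1.8663 = 0.0887.
τ(490 nm) = 0.0997 × (550/490)⁴ × 1.8663 = 0.0997 × 1.5873 × 1.8663 = 0.2954.
T(662)/T(490) = exp(τ_B − τ_A) = exp(0.2067) = 1.2296.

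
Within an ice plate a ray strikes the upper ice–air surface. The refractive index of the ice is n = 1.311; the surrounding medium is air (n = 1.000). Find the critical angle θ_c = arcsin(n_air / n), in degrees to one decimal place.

sin θ_c = n_air / n = 1.000 / 1.311 = 0.7628.
θ_c = arcsin(0.7628) = 49.71°.

49.7°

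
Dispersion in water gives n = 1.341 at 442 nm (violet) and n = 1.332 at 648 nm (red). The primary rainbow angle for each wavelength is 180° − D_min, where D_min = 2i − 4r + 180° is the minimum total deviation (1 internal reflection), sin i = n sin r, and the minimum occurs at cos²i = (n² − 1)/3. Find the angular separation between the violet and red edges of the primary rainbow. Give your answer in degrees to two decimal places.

At 442 nm (n = 1.341): cos²i = 0.26609 → i = 58.946°, r = 39.705°, D_min = 139.071°, rainbow angle = 40.929°.
At 648 nm (n = 1.332): cos²i = 0.25807 → i = 59.469°, r = 40.290°, D_min = 137.776°, rainbow angle = 42.224°.
Angular width = |40.929° − 42.224°| = 1.295°.

1.29°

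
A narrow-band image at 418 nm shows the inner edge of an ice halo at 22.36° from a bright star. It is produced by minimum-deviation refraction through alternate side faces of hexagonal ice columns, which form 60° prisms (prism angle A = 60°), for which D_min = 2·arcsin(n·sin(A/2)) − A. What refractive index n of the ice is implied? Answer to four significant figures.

1.317

Rearranging: n = sin((D_min + A)/2) / sin(A/2).
(D_min + A)/2 = (22.36° + 60°)/2 = 41.180°.
n = sin 41.180° / sin 30° = 0.6584 / 0.5000 = 1.3169.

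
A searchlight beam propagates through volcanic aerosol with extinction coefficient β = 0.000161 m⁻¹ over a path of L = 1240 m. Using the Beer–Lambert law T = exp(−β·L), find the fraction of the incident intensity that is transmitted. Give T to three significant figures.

0.819

τ = β·L = 0.000161 × 1240 = 0.1996.
T = exp(−0.1996) = 0.8190.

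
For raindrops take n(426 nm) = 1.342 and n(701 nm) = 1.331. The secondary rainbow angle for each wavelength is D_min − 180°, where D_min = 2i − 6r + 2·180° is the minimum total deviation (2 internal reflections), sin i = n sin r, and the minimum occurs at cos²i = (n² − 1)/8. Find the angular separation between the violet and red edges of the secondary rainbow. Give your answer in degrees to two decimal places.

At 426 nm (n = 1.342): cos²i = 0.10012 → i = 71.554°, r = 44.981°, D_min = 233.222°, rainbow angle = 53.222°.
At 701 nm (n = 1.331): cos²i = 0.09645 → i = 71.907°, r = 45.575°, D_min = 230.365°, rainbow angle = 50.365°.
Angular width = |53.222° − 50.365°| = 2.857°.

2.86°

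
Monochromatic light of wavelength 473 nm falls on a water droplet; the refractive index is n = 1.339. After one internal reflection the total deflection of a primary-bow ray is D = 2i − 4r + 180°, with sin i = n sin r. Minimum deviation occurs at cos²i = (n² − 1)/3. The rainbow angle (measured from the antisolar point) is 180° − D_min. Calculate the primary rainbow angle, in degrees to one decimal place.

41.2°

cos²i = (1.79292 − 1)/3 = 0.26431; i = arccos(0.51411) = 59.062°.
sin r = sin 59.062°/1.339 = 0.64057; r = 39.834°.
D_min = 2·59.062° − 4·39.834° + 180° = 138.786°.
Rainbow angle = 180° − D_min = 41.214°.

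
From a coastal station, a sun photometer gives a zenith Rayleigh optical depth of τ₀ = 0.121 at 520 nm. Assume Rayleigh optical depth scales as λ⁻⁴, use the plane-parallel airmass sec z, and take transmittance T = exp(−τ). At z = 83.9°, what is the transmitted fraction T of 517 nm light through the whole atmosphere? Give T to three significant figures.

sec 83.9° = 9.4105.
τ = 0.121 × (520/517)⁴ × 9.4105 = 0.121 × 1.0234 × 9.4105 = 1.1653.
T = exp(−1.1653) = 0.3118.

0.312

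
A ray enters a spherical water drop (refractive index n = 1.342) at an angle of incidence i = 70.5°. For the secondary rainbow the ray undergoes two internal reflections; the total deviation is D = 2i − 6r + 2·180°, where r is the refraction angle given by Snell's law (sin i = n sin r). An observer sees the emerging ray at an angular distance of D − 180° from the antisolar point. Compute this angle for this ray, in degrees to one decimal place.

sin r = sin 70.5° / 1.342 = 0.9426/1.342 = 0.7024; r = 44.62°.
D = 2·70.5° − 6·44.62° + 2·180° = 141.00° − 267.73° + 360° = 233.27°.
Angle from antisolar point = D − 180° = 53.27°.

53.3°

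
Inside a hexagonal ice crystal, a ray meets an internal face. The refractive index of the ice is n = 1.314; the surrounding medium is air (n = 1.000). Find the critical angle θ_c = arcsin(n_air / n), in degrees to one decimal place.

sin θ_c = n_air / n = 1.000 / 1.314 = 0.7610.
θ_c = arcsin(0.7610) = 49.56°.

49.6°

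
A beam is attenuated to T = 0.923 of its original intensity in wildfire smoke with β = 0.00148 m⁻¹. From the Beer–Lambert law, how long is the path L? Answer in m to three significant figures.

54.1 m

Beer–Lambert: T = exp(−βL) ⇒ L = −ln(T)/β = −ln(0.923)/0.00148 = 0.0801/0.00148 = 54.14 m.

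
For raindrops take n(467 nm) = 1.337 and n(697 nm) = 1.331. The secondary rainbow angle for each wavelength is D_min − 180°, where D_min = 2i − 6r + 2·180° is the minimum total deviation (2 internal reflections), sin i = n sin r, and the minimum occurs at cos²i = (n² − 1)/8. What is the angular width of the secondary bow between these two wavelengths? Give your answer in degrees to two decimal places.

1.57°

At 467 nm (n = 1.337): cos²i = 0.09845 → i = 71.714°, r = 45.249°, D_min = 231.934°, rainbow angle = 51.934°.
At 697 nm (n = 1.331): cos²i = 0.09645 → i = 71.907°, r = 45.575°, D_min = 230.365°, rainbow angle = 50.365°.
Angular width = |51.934° − 50.365°| = 1.569°.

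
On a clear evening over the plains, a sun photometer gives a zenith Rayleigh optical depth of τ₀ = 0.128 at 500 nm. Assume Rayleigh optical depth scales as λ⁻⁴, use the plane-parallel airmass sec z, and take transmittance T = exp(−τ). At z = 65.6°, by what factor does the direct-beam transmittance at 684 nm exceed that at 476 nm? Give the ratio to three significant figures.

1.33

Airmass: sec 65.6° = 2.4207.
τ(684 nm) = 0.128 × (500/684)⁴ × 2.4207 = 0.128 × 0.2855 × 2.4207 = 0.0885.
τ(476 nm) = 0.128 × (500/476)⁴ × 2.4207 = 0.128 × 1.2175 × 2.4207 = 0.3772.
T(684)/T(476) = exp(τ_B − τ_A) = exp(0.2888) = 1.3348.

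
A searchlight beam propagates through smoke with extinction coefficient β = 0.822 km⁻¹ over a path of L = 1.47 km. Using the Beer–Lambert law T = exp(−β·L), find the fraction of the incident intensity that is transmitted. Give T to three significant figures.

τ = β·L = 0.822 × 1.47 = 1.2083.
T = exp(−1.2083) = 0.2987.

0.299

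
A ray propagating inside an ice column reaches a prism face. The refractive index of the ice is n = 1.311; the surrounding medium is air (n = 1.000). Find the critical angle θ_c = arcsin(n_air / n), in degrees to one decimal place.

sin θ_c = n_air / n = 1.000 / 1.311 = 0.7628.
θ_c = arcsin(0.7628) = 49.71°.

49.7°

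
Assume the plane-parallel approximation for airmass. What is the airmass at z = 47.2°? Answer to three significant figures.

1.47

X = sec z = 1/cos 47.2° = 1/0.6794 = 1.4718.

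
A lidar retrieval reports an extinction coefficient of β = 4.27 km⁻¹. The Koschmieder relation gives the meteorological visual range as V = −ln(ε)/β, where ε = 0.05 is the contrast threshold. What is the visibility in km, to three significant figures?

0.702 km

V = −ln(0.05) / 4.27 = 2.996 / 4.27 = 0.7016 km.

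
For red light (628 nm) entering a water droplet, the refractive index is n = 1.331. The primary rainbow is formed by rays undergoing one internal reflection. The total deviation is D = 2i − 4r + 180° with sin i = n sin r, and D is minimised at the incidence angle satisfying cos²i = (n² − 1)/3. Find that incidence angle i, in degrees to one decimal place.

cos²i = (1.331² − 1)/3 = (1.77156 − 1)/3 = 0.25719.
cos i = 0.50714, so i = 59.527°.

59.5°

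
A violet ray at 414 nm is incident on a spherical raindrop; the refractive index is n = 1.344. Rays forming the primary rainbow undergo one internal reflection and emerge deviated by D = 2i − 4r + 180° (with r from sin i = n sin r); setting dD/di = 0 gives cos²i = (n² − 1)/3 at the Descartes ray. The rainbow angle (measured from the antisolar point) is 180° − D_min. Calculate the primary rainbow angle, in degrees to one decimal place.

cos²i = (1.80634 − 1)/3 = 0.26878; i = arccos(0.51844) = 58.772°.
sin r = sin 58.772°/1.344 = 0.63625; r = 39.512°.
D_min = 2·58.772° − 4·39.512° + 180° = 139.495°.
Rainbow angle = 180° − D_min = 40.505°.

40.5°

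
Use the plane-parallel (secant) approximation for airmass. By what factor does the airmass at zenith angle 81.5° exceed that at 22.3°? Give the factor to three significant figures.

X(81.5°)/X(22.3°) = sec 81.5° / sec 22.3° = cos 22.3° / cos 81.5° = 0.9252/0.1478 = 6.2595.

6.26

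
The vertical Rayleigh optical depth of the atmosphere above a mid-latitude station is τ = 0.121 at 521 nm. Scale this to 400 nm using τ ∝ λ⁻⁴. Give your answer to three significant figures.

τ(400 nm) = τ(521 nm) × (521/400)⁴ = 0.121 × (1.3025)⁴ = 0.121 × 2.8781 = 0.3483.

0.348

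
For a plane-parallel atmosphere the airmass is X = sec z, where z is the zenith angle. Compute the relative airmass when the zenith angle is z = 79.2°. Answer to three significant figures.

5.34

X = sec z = 1/cos 79.2° = 1/0.1874 = 5.3367.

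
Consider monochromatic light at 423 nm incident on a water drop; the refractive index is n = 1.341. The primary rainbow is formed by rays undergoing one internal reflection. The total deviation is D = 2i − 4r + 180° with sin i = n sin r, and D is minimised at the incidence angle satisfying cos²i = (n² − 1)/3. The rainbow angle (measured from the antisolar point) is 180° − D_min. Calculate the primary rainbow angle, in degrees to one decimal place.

cos²i = (1.79828 − 1)/3 = 0.26609; i = arccos(0.51584) = 58.946°.
sin r = sin 58.946°/1.341 = 0.63884; r = 39.705°.
D_min = 2·58.946° − 4·39.705° + 180° = 139.071°.
Rainbow angle = 180° − D_min = 40.929°.

40.9°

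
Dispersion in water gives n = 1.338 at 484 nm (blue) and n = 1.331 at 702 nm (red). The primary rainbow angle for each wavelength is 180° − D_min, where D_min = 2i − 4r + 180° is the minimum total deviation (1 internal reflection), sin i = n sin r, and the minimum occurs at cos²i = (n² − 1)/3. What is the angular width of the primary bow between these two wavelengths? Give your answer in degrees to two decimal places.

At 484 nm (n = 1.338): cos²i = 0.26341 → i = 59.120°, r = 39.899°, D_min = 138.643°, rainbow angle = 41.357°.
At 702 nm (n = 1.331): cos²i = 0.25719 → i = 59.527°, r = 40.356°, D_min = 137.630°, rainbow angle = 42.370°.
Angular width = |41.357° − 42.370°| = 1.013°.

1.01°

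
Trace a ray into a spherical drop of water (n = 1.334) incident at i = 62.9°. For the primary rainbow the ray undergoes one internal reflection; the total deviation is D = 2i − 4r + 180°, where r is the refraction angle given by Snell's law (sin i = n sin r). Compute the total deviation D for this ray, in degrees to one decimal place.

138.4°

sin r = sin 62.9° / 1.334 = 0.8902/1.334 = 0.6673; r = 41.86°.
D = 2·62.9° − 4·41.86° + 180° = 125.80° − 167.44° + 180° = 138.36°.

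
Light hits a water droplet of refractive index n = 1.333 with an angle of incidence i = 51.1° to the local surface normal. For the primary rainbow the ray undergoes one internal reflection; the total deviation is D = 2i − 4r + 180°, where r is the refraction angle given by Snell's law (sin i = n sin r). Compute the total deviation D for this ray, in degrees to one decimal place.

sin r = sin 51.1° / 1.333 = 0.7782/1.333 = 0.5838; r = 35.72°.
D = 2·51.1° − 4·35.72° + 180° = 102.20° − 142.88° + 180° = 139.32°.

139.3°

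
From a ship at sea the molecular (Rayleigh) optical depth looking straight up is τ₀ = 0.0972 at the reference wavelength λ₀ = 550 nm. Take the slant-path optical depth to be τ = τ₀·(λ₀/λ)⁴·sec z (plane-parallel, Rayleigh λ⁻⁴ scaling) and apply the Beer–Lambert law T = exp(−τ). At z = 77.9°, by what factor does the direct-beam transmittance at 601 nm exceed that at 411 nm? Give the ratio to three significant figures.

Airmass: sec 77.9° = 4.7706.
τ(601 nm) = 0.0972 × (550/601)⁴ × 4.7706 = 0.0972 × 0.7014 × 4.7706 = 0.3252.
τ(411 nm) = 0.0972 × (550/411)⁴ × 4.7706 = 0.0972 × 3.2069 × 4.7706 = 1.4870.
T(601)/T(411) = exp(τ_B − τ_A) = exp(1.1618) = 3.1957.

3.20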